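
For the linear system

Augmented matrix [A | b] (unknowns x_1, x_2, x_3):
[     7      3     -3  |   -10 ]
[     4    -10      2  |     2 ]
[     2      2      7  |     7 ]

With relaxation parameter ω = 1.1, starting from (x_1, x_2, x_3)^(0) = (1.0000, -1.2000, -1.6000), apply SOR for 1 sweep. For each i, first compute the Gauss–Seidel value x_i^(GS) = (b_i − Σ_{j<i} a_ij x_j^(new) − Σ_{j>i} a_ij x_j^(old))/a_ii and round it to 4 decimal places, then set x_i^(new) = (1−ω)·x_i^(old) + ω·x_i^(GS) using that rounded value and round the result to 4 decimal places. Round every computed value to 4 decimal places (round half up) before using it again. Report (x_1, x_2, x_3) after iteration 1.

Iteration 1:
  x_1: GS value = (-10 - (3)·-1.2000 - (-3)·-1.6000) / (7) = -1.6000;  x_1 ← (1−ω)·1.0000 + ω·-1.6000 = -1.8600
  x_2: GS value = (2 - (4)·-1.8600 - (2)·-1.6000) / (-10) = -1.2640;  x_2 ← (1−ω)·-1.2000 + ω·-1.2640 = -1.2704
  x_3: GS value = (7 - (2)·-1.8600 - (2)·-1.2704) / (7) = 1.8944;  x_3 ← (1−ω)·-1.6000 + ω·1.8944 = 2.2438

(-1.8600, -1.2704, 2.2438)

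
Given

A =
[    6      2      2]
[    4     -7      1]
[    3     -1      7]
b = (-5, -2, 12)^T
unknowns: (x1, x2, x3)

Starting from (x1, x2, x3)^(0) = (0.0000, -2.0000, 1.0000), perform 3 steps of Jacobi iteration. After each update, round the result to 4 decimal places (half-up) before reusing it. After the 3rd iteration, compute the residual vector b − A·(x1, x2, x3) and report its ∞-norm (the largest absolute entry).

0.1758

Iteration 1:
  x1 = (-5 - (2)·-2.0000 - (2)·1.0000) / (6) = -0.5000
  x2 = (-2 - (4)·0.0000 - (1)·1.0000) / (-7) = 0.4286
  x3 = (12 - (3)·0.0000 - (-1)·-2.0000) / (7) = 1.4286
Iteration 2:
  x1 = (-5 - (2)·0.4286 - (2)·1.4286) / (6) = -1.4524
  x2 = (-2 - (4)·-0.5000 - (1)·1.4286) / (-7) = 0.2041
  x3 = (12 - (3)·-0.5000 - (-1)·0.4286) / (7) = 1.9898
Iteration 3:
  x1 = (-5 - (2)·0.2041 - (2)·1.9898) / (6) = -1.5646
  x2 = (-2 - (4)·-1.4524 - (1)·1.9898) / (-7) = -0.2600
  x3 = (12 - (3)·-1.4524 - (-1)·0.2041) / (7) = 2.3659
Residual b − A·x = (0.1758, 0.0725, -0.1275); ∞-norm = 0.1758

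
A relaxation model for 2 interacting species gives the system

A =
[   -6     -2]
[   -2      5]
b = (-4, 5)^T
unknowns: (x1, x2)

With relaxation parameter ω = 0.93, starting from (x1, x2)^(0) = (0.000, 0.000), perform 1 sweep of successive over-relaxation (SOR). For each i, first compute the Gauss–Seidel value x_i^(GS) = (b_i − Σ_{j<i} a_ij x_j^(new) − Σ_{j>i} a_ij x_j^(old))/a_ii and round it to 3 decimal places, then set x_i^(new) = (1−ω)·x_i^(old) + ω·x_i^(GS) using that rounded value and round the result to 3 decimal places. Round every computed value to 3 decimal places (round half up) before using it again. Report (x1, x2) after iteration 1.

Iteration 1:
  x1: GS value = (-4 - (-2)·0.000) / (-6) = 0.667;  x1 ← (1−ω)·0.000 + ω·0.667 = 0.620
  x2: GS value = (5 - (-2)·0.620) / (5) = 1.248;  x2 ← (1−ω)·0.000 + ω·1.248 = 1.161

(0.620, 1.161)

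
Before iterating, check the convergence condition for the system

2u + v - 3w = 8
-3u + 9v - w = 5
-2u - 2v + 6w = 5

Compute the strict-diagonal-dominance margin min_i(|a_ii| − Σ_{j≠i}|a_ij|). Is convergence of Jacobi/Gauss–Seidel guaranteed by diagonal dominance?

row 1: |2| − (1+3) = -2
row 2: |9| − (3+1) = 5
row 3: |6| − (2+2) = 2
minimum over rows = -2 → not strictly diagonally dominant

-2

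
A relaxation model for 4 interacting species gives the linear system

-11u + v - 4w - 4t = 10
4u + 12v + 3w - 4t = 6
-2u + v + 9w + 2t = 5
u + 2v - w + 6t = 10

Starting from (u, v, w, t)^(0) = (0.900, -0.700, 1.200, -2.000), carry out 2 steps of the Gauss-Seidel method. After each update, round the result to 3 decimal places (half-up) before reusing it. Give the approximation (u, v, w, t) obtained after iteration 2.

Iteration 1:
  u = (10 - (1)·-0.700 - (-4)·1.200 - (-4)·-2.000) / (-11) = -0.682
  v = (6 - (4)·-0.682 - (3)·1.200 - (-4)·-2.000) / (12) = -0.239
  w = (5 - (-2)·-0.682 - (1)·-0.239 - (2)·-2.000) / (9) = 0.875
  t = (10 - (1)·-0.682 - (2)·-0.239 - (-1)·0.875) / (6) = 2.006
Iteration 2:
  u = (10 - (1)·-0.239 - (-4)·0.875 - (-4)·2.006) / (-11) = -1.978
  v = (6 - (4)·-1.978 - (3)·0.875 - (-4)·2.006) / (12) = 1.609
  w = (5 - (-2)·-1.978 - (1)·1.609 - (2)·2.006) / (9) = -0.509
  t = (10 - (1)·-1.978 - (2)·1.609 - (-1)·-0.509) / (6) = 1.375

(-1.978, 1.609, -0.509, 1.375)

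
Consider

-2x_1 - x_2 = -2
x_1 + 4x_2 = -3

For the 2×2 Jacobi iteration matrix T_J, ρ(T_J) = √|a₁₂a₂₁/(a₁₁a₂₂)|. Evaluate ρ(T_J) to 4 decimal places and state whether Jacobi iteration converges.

a₁₂a₂₁/(a₁₁a₂₂) = (-1)·(1) / ((-2)·(4)) = 0.125000
ρ = √|0.125000| = √0.125000 = 0.3536
ρ < 1, so Jacobi converges

0.3536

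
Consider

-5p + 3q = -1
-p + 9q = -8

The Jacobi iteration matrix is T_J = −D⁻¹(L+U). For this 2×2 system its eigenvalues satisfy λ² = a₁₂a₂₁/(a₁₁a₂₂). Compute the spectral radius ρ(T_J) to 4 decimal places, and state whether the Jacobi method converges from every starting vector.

a₁₂a₂₁/(a₁₁a₂₂) = (3)·(-1) / ((-5)·(9)) = 0.066667
ρ = √|0.066667| = √0.066667 = 0.2582
ρ < 1, so Jacobi converges

0.2582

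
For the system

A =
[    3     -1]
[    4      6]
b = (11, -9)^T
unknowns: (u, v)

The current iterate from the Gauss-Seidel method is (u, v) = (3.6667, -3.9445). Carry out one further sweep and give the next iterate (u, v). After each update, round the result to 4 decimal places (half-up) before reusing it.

(2.3518, -3.0679)

One sweep:
  u = (11 - (-1)·-3.9445) / (3) = 2.3518
  v = (-9 - (4)·2.3518) / (6) = -3.0679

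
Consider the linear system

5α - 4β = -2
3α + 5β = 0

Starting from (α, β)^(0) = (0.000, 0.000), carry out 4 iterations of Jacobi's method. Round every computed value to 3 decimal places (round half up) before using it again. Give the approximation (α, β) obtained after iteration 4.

(-0.208, 0.125)

Iteration 1:
  α = (-2 - (-4)·0.000) / (5) = -0.400
  β = (0 - (3)·0.000) / (5) = 0.000
Iteration 2:
  α = (-2 - (-4)·0.000) / (5) = -0.400
  β = (0 - (3)·-0.400) / (5) = 0.240
Iteration 3:
  α = (-2 - (-4)·0.240) / (5) = -0.208
  β = (0 - (3)·-0.400) / (5) = 0.240
Iteration 4:
  α = (-2 - (-4)·0.240) / (5) = -0.208
  β = (0 - (3)·-0.208) / (5) = 0.125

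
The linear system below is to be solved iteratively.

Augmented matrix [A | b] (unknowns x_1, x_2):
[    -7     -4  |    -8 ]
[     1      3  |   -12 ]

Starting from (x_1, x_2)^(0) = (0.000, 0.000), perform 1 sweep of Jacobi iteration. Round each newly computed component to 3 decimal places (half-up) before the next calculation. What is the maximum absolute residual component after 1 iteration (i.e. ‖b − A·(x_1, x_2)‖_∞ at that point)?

Iteration 1:
  x_1 = (-8 - (-4)·0.000) / (-7) = 1.143
  x_2 = (-12 - (1)·0.000) / (3) = -4.000
Residual b − A·x = (-15.999, -1.143); ∞-norm = 15.999

15.999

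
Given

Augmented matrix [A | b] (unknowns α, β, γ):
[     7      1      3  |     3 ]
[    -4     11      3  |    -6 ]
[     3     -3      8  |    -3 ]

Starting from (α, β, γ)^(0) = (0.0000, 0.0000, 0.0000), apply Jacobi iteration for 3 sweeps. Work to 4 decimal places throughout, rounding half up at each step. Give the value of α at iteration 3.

Iteration 1:
  α = (3 - (1)·0.0000 - (3)·0.0000) / (7) = 0.4286
  β = (-6 - (-4)·0.0000 - (3)·0.0000) / (11) = -0.5455
  γ = (-3 - (3)·0.0000 - (-3)·0.0000) / (8) = -0.3750
Iteration 2:
  α = (3 - (1)·-0.5455 - (3)·-0.3750) / (7) = 0.6672
  β = (-6 - (-4)·0.4286 - (3)·-0.3750) / (11) = -0.2873
  γ = (-3 - (3)·0.4286 - (-3)·-0.5455) / (8) = -0.7403
Iteration 3:
  α = (3 - (1)·-0.2873 - (3)·-0.7403) / (7) = 0.7869
  β = (-6 - (-4)·0.6672 - (3)·-0.7403) / (11) = -0.1009
  γ = (-3 - (3)·0.6672 - (-3)·-0.2873) / (8) = -0.7329

0.7869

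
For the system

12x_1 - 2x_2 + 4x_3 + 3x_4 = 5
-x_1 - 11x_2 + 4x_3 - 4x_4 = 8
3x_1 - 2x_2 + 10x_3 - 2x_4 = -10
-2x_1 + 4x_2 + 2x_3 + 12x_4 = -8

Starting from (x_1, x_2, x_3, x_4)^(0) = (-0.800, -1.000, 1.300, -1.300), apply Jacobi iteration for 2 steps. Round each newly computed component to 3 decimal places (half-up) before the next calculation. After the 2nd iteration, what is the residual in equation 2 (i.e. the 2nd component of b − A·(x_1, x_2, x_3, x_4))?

Iteration 1:
  x_1 = (5 - (-2)·-1.000 - (4)·1.300 - (3)·-1.300) / (12) = 0.142
  x_2 = (8 - (-1)·-0.800 - (4)·1.300 - (-4)·-1.300) / (-11) = 0.291
  x_3 = (-10 - (3)·-0.800 - (-2)·-1.000 - (-2)·-1.300) / (10) = -1.220
  x_4 = (-8 - (-2)·-0.800 - (4)·-1.000 - (2)·1.300) / (12) = -0.683
Iteration 2:
  x_1 = (5 - (-2)·0.291 - (4)·-1.220 - (3)·-0.683) / (12) = 1.043
  x_2 = (8 - (-1)·0.142 - (4)·-1.220 - (-4)·-0.683) / (-11) = -0.935
  x_3 = (-10 - (3)·0.142 - (-2)·0.291 - (-2)·-0.683) / (10) = -1.121
  x_4 = (-8 - (-2)·0.142 - (4)·0.291 - (2)·-1.220) / (12) = -0.537
Residual b − A·x = (-3.291, 1.094, -4.863, 6.512)

1.094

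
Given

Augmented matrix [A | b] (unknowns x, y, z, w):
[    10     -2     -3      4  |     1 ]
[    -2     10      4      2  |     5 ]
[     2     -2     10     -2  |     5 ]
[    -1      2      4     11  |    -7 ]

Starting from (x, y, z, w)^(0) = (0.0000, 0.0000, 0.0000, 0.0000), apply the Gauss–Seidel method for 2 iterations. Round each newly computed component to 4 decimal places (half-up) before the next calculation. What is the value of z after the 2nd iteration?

Iteration 1:
  x = (1 - (-2)·0.0000 - (-3)·0.0000 - (4)·0.0000) / (10) = 0.1000
  y = (5 - (-2)·0.1000 - (4)·0.0000 - (2)·0.0000) / (10) = 0.5200
  z = (5 - (2)·0.1000 - (-2)·0.5200 - (-2)·0.0000) / (10) = 0.5840
  w = (-7 - (-1)·0.1000 - (2)·0.5200 - (4)·0.5840) / (11) = -0.9342
Iteration 2:
  x = (1 - (-2)·0.5200 - (-3)·0.5840 - (4)·-0.9342) / (10) = 0.7529
  y = (5 - (-2)·0.7529 - (4)·0.5840 - (2)·-0.9342) / (10) = 0.6038
  z = (5 - (2)·0.7529 - (-2)·0.6038 - (-2)·-0.9342) / (10) = 0.2833
  w = (-7 - (-1)·0.7529 - (2)·0.6038 - (4)·0.2833) / (11) = -0.7807

0.2833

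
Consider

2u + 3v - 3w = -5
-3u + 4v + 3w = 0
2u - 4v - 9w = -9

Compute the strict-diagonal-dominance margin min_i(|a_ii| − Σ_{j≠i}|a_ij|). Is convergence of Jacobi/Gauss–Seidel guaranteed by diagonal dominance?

-4

row 1: |2| − (3+3) = -4
row 2: |4| − (3+3) = -2
row 3: |-9| − (2+4) = 3
minimum over rows = -4 → not strictly diagonally dominant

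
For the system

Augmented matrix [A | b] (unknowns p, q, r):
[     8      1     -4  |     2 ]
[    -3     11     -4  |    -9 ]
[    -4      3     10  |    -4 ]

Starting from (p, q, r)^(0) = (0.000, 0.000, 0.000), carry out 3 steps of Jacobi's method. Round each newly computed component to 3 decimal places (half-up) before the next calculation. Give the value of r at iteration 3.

Iteration 1:
  p = (2 - (1)·0.000 - (-4)·0.000) / (8) = 0.250
  q = (-9 - (-3)·0.000 - (-4)·0.000) / (11) = -0.818
  r = (-4 - (-4)·0.000 - (3)·0.000) / (10) = -0.400
Iteration 2:
  p = (2 - (1)·-0.818 - (-4)·-0.400) / (8) = 0.152
  q = (-9 - (-3)·0.250 - (-4)·-0.400) / (11) = -0.895
  r = (-4 - (-4)·0.250 - (3)·-0.818) / (10) = -0.055
Iteration 3:
  p = (2 - (1)·-0.895 - (-4)·-0.055) / (8) = 0.334
  q = (-9 - (-3)·0.152 - (-4)·-0.055) / (11) = -0.797
  r = (-4 - (-4)·0.152 - (3)·-0.895) / (10) = -0.071

-0.071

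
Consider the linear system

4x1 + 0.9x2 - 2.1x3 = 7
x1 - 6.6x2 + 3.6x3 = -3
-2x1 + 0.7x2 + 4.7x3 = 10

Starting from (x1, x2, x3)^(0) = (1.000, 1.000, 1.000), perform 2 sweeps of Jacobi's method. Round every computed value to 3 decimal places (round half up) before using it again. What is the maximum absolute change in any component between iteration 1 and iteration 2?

Iteration 1:
  x1 = (7 - (0.9)·1.000 - (-2.1)·1.000) / (4) = 2.050
  x2 = (-3 - (1)·1.000 - (3.6)·1.000) / (-6.6) = 1.152
  x3 = (10 - (-2)·1.000 - (0.7)·1.000) / (4.7) = 2.404
Iteration 2:
  x1 = (7 - (0.9)·1.152 - (-2.1)·2.404) / (4) = 2.753
  x2 = (-3 - (1)·2.050 - (3.6)·2.404) / (-6.6) = 2.076
  x3 = (10 - (-2)·2.050 - (0.7)·1.152) / (4.7) = 2.828
Change: (0.703, 0.924, 0.424) → max |·| = 0.924

0.924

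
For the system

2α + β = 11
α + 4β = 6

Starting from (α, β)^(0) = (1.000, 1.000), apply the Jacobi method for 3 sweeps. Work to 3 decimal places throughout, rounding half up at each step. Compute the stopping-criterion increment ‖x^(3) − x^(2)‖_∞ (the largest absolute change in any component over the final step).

0.500

Iteration 1:
  α = (11 - (1)·1.000) / (2) = 5.000
  β = (6 - (1)·1.000) / (4) = 1.250
Iteration 2:
  α = (11 - (1)·1.250) / (2) = 4.875
  β = (6 - (1)·5.000) / (4) = 0.250
Iteration 3:
  α = (11 - (1)·0.250) / (2) = 5.375
  β = (6 - (1)·4.875) / (4) = 0.281
Change: (0.500, 0.031) → max |·| = 0.500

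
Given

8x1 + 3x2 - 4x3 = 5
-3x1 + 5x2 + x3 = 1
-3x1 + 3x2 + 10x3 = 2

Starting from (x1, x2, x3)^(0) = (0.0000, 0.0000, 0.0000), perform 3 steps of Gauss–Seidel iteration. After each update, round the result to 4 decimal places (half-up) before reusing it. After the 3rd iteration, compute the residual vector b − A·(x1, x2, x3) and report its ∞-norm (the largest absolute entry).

0.0534

Iteration 1:
  x1 = (5 - (3)·0.0000 - (-4)·0.0000) / (8) = 0.6250
  x2 = (1 - (-3)·0.6250 - (1)·0.0000) / (5) = 0.5750
  x3 = (2 - (-3)·0.6250 - (3)·0.5750) / (10) = 0.2150
Iteration 2:
  x1 = (5 - (3)·0.5750 - (-4)·0.2150) / (8) = 0.5169
  x2 = (1 - (-3)·0.5169 - (1)·0.2150) / (5) = 0.4671
  x3 = (2 - (-3)·0.5169 - (3)·0.4671) / (10) = 0.2149
Iteration 3:
  x1 = (5 - (3)·0.4671 - (-4)·0.2149) / (8) = 0.5573
  x2 = (1 - (-3)·0.5573 - (1)·0.2149) / (5) = 0.4914
  x3 = (2 - (-3)·0.5573 - (3)·0.4914) / (10) = 0.2198
Residual b − A·x = (-0.0534, -0.0049, -0.0003); ∞-norm = 0.0534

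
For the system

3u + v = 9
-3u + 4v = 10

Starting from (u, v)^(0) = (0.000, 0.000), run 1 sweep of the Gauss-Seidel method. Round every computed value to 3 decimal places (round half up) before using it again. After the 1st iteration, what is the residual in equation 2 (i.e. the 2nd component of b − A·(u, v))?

0.000

Iteration 1:
  u = (9 - (1)·0.000) / (3) = 3.000
  v = (10 - (-3)·3.000) / (4) = 4.750
Residual b − A·x = (-4.750, 0.000)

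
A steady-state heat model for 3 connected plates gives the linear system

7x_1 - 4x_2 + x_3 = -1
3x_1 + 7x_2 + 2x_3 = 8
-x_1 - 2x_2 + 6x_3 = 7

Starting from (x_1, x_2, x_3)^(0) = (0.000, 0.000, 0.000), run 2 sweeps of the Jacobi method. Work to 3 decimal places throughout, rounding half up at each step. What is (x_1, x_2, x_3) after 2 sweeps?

Iteration 1:
  x_1 = (-1 - (-4)·0.000 - (1)·0.000) / (7) = -0.143
  x_2 = (8 - (3)·0.000 - (2)·0.000) / (7) = 1.143
  x_3 = (7 - (-1)·0.000 - (-2)·0.000) / (6) = 1.167
Iteration 2:
  x_1 = (-1 - (-4)·1.143 - (1)·1.167) / (7) = 0.344
  x_2 = (8 - (3)·-0.143 - (2)·1.167) / (7) = 0.871
  x_3 = (7 - (-1)·-0.143 - (-2)·1.143) / (6) = 1.524

(0.344, 0.871, 1.524)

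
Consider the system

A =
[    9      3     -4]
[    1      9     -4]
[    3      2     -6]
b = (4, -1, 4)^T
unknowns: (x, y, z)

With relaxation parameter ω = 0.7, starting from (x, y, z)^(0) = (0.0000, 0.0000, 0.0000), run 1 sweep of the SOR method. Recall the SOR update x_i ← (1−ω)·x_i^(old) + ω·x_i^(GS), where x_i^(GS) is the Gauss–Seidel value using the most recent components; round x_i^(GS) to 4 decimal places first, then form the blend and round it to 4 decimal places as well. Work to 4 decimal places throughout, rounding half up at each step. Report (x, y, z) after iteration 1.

(0.3111, -0.1020, -0.3816)

Iteration 1:
  x: GS value = (4 - (3)·0.0000 - (-4)·0.0000) / (9) = 0.4444;  x ← (1−ω)·0.0000 + ω·0.4444 = 0.3111
  y: GS value = (-1 - (1)·0.3111 - (-4)·0.0000) / (9) = -0.1457;  y ← (1−ω)·0.0000 + ω·-0.1457 = -0.1020
  z: GS value = (4 - (3)·0.3111 - (2)·-0.1020) / (-6) = -0.5451;  z ← (1−ω)·0.0000 + ω·-0.5451 = -0.3816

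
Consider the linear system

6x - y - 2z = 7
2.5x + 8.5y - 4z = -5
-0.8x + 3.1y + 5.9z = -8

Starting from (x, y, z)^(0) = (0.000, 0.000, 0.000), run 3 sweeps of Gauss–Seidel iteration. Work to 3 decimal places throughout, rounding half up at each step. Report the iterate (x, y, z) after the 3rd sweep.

(0.759, -1.116, -0.667)

Iteration 1:
  x = (7 - (-1)·0.000 - (-2)·0.000) / (6) = 1.167
  y = (-5 - (2.5)·1.167 - (-4)·0.000) / (8.5) = -0.931
  z = (-8 - (-0.8)·1.167 - (3.1)·-0.931) / (5.9) = -0.709
Iteration 2:
  x = (7 - (-1)·-0.931 - (-2)·-0.709) / (6) = 0.775
  y = (-5 - (2.5)·0.775 - (-4)·-0.709) / (8.5) = -1.150
  z = (-8 - (-0.8)·0.775 - (3.1)·-1.150) / (5.9) = -0.647
Iteration 3:
  x = (7 - (-1)·-1.150 - (-2)·-0.647) / (6) = 0.759
  y = (-5 - (2.5)·0.759 - (-4)·-0.647) / (8.5) = -1.116
  z = (-8 - (-0.8)·0.759 - (3.1)·-1.116) / (5.9) = -0.667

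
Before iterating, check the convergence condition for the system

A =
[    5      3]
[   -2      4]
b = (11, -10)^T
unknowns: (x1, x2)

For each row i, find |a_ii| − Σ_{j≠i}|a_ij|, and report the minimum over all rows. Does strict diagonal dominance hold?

row 1: |5| − (3) = 2
row 2: |4| − (2) = 2
minimum over rows = 2 → strictly diagonally dominant (convergence guaranteed)

2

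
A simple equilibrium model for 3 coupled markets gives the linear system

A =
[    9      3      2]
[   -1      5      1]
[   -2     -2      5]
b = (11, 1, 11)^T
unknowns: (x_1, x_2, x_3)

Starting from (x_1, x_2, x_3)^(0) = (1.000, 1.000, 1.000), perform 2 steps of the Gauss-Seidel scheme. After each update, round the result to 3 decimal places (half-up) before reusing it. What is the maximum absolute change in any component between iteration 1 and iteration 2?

Iteration 1:
  x_1 = (11 - (3)·1.000 - (2)·1.000) / (9) = 0.667
  x_2 = (1 - (-1)·0.667 - (1)·1.000) / (5) = 0.133
  x_3 = (11 - (-2)·0.667 - (-2)·0.133) / (5) = 2.520
Iteration 2:
  x_1 = (11 - (3)·0.133 - (2)·2.520) / (9) = 0.618
  x_2 = (1 - (-1)·0.618 - (1)·2.520) / (5) = -0.180
  x_3 = (11 - (-2)·0.618 - (-2)·-0.180) / (5) = 2.375
Change: (-0.049, -0.313, -0.145) → max |·| = 0.313

0.313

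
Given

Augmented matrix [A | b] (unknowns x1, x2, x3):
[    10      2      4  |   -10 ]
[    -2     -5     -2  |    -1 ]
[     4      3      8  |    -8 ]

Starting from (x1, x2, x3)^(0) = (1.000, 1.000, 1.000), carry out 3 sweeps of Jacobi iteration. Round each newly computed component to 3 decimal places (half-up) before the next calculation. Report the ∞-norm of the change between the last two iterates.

1.556

Iteration 1:
  x1 = (-10 - (2)·1.000 - (4)·1.000) / (10) = -1.600
  x2 = (-1 - (-2)·1.000 - (-2)·1.000) / (-5) = -0.600
  x3 = (-8 - (4)·1.000 - (3)·1.000) / (8) = -1.875
Iteration 2:
  x1 = (-10 - (2)·-0.600 - (4)·-1.875) / (10) = -0.130
  x2 = (-1 - (-2)·-1.600 - (-2)·-1.875) / (-5) = 1.590
  x3 = (-8 - (4)·-1.600 - (3)·-0.600) / (8) = 0.025
Iteration 3:
  x1 = (-10 - (2)·1.590 - (4)·0.025) / (10) = -1.328
  x2 = (-1 - (-2)·-0.130 - (-2)·0.025) / (-5) = 0.242
  x3 = (-8 - (4)·-0.130 - (3)·1.590) / (8) = -1.531
Change: (-1.198, -1.348, -1.556) → max |·| = 1.556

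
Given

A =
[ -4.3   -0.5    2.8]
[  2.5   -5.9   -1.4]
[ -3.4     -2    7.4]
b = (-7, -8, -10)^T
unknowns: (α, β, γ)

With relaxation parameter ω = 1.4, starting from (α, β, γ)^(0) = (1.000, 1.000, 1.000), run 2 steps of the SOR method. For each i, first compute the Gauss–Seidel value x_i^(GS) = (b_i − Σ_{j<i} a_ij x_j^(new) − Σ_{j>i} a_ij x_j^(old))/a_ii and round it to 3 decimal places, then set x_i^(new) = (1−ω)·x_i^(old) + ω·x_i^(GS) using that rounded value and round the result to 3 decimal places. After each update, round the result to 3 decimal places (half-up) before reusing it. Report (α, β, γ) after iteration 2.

(1.176, 1.363, -0.792)

Iteration 1:
  α: GS value = (-7 - (-0.5)·1.000 - (2.8)·1.000) / (-4.3) = 2.163;  α ← (1−ω)·1.000 + ω·2.163 = 2.628
  β: GS value = (-8 - (2.5)·2.628 - (-1.4)·1.000) / (-5.9) = 2.232;  β ← (1−ω)·1.000 + ω·2.232 = 2.725
  γ: GS value = (-10 - (-3.4)·2.628 - (-2)·2.725) / (7.4) = 0.593;  γ ← (1−ω)·1.000 + ω·0.593 = 0.430
Iteration 2:
  α: GS value = (-7 - (-0.5)·2.725 - (2.8)·0.430) / (-4.3) = 1.591;  α ← (1−ω)·2.628 + ω·1.591 = 1.176
  β: GS value = (-8 - (2.5)·1.176 - (-1.4)·0.430) / (-5.9) = 1.752;  β ← (1−ω)·2.725 + ω·1.752 = 1.363
  γ: GS value = (-10 - (-3.4)·1.176 - (-2)·1.363) / (7.4) = -0.443;  γ ← (1−ω)·0.430 + ω·-0.443 = -0.792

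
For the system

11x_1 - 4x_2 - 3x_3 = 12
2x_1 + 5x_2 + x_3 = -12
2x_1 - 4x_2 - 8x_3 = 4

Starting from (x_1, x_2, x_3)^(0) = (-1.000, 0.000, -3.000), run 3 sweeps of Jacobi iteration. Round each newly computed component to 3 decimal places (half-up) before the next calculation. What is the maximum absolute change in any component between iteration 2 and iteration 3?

Iteration 1:
  x_1 = (12 - (-4)·0.000 - (-3)·-3.000) / (11) = 0.273
  x_2 = (-12 - (2)·-1.000 - (1)·-3.000) / (5) = -1.400
  x_3 = (4 - (2)·-1.000 - (-4)·0.000) / (-8) = -0.750
Iteration 2:
  x_1 = (12 - (-4)·-1.400 - (-3)·-0.750) / (11) = 0.377
  x_2 = (-12 - (2)·0.273 - (1)·-0.750) / (5) = -2.359
  x_3 = (4 - (2)·0.273 - (-4)·-1.400) / (-8) = 0.268
Iteration 3:
  x_1 = (12 - (-4)·-2.359 - (-3)·0.268) / (11) = 0.306
  x_2 = (-12 - (2)·0.377 - (1)·0.268) / (5) = -2.604
  x_3 = (4 - (2)·0.377 - (-4)·-2.359) / (-8) = 0.774
Change: (-0.071, -0.245, 0.506) → max |·| = 0.506

0.506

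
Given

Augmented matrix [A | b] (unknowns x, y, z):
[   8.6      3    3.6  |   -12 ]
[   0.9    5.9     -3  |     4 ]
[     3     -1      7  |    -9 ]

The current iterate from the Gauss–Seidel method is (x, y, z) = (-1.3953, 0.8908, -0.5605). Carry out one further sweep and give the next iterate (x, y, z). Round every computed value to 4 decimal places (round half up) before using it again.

(-1.4715, 0.6174, -0.5669)

One sweep:
  x = (-12 - (3)·0.8908 - (3.6)·-0.5605) / (8.6) = -1.4715
  y = (4 - (0.9)·-1.4715 - (-3)·-0.5605) / (5.9) = 0.6174
  z = (-9 - (3)·-1.4715 - (-1)·0.6174) / (7) = -0.5669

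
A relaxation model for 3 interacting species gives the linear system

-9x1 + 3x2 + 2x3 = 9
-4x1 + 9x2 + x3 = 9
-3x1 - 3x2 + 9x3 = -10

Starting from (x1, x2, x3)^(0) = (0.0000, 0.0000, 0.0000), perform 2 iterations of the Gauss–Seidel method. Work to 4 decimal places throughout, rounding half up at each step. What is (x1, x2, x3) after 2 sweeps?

(-1.0946, 0.6534, -1.2582)

Iteration 1:
  x1 = (9 - (3)·0.0000 - (2)·0.0000) / (-9) = -1.0000
  x2 = (9 - (-4)·-1.0000 - (1)·0.0000) / (9) = 0.5556
  x3 = (-10 - (-3)·-1.0000 - (-3)·0.5556) / (9) = -1.2592
Iteration 2:
  x1 = (9 - (3)·0.5556 - (2)·-1.2592) / (-9) = -1.0946
  x2 = (9 - (-4)·-1.0946 - (1)·-1.2592) / (9) = 0.6534
  x3 = (-10 - (-3)·-1.0946 - (-3)·0.6534) / (9) = -1.2582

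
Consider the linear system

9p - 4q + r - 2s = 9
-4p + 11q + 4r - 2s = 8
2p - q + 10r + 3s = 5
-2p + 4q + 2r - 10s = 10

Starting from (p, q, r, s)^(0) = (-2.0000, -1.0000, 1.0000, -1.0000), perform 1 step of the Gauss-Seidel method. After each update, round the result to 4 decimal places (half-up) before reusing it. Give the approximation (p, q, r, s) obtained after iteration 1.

(0.2222, 0.2626, 0.7818, -0.7830)

Iteration 1:
  p = (9 - (-4)·-1.0000 - (1)·1.0000 - (-2)·-1.0000) / (9) = 0.2222
  q = (8 - (-4)·0.2222 - (4)·1.0000 - (-2)·-1.0000) / (11) = 0.2626
  r = (5 - (2)·0.2222 - (-1)·0.2626 - (3)·-1.0000) / (10) = 0.7818
  s = (10 - (-2)·0.2222 - (4)·0.2626 - (2)·0.7818) / (-10) = -0.7830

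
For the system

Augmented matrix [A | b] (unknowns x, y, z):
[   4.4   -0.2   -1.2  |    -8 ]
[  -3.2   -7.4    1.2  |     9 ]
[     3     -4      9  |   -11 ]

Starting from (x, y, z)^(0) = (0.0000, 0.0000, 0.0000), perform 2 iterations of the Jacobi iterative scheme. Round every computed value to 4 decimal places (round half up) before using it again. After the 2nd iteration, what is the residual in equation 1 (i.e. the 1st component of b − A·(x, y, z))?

0.1962

Iteration 1:
  x = (-8 - (-0.2)·0.0000 - (-1.2)·0.0000) / (4.4) = -1.8182
  y = (9 - (-3.2)·0.0000 - (1.2)·0.0000) / (-7.4) = -1.2162
  z = (-11 - (3)·0.0000 - (-4)·0.0000) / (9) = -1.2222
Iteration 2:
  x = (-8 - (-0.2)·-1.2162 - (-1.2)·-1.2222) / (4.4) = -2.2068
  y = (9 - (-3.2)·-1.8182 - (1.2)·-1.2222) / (-7.4) = -0.6282
  z = (-11 - (3)·-1.8182 - (-4)·-1.2162) / (9) = -1.1567
Residual b − A·x = (0.1962, -1.3224, 3.5179)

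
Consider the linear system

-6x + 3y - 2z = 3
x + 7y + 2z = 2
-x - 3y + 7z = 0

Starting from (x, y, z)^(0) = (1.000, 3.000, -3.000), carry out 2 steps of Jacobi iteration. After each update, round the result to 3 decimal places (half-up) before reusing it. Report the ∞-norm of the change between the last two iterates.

Iteration 1:
  x = (3 - (3)·3.000 - (-2)·-3.000) / (-6) = 2.000
  y = (2 - (1)·1.000 - (2)·-3.000) / (7) = 1.000
  z = (0 - (-1)·1.000 - (-3)·3.000) / (7) = 1.429
Iteration 2:
  x = (3 - (3)·1.000 - (-2)·1.429) / (-6) = -0.476
  y = (2 - (1)·2.000 - (2)·1.429) / (7) = -0.408
  z = (0 - (-1)·2.000 - (-3)·1.000) / (7) = 0.714
Change: (-2.476, -1.408, -0.715) → max |·| = 2.476

2.476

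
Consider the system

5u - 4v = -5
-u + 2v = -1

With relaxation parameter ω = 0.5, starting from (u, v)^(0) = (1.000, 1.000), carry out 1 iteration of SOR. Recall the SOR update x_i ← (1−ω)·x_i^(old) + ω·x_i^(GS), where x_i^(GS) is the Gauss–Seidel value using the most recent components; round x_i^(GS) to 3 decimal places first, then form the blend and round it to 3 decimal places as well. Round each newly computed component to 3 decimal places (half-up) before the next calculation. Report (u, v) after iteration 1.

Iteration 1:
  u: GS value = (-5 - (-4)·1.000) / (5) = -0.200;  u ← (1−ω)·1.000 + ω·-0.200 = 0.400
  v: GS value = (-1 - (-1)·0.400) / (2) = -0.300;  v ← (1−ω)·1.000 + ω·-0.300 = 0.350

(0.400, 0.350)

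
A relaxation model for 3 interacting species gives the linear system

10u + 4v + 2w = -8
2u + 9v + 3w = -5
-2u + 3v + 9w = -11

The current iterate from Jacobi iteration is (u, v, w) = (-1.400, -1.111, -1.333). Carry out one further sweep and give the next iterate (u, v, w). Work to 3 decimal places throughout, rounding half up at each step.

One sweep:
  u = (-8 - (4)·-1.111 - (2)·-1.333) / (10) = -0.089
  v = (-5 - (2)·-1.400 - (3)·-1.333) / (9) = 0.200
  w = (-11 - (-2)·-1.400 - (3)·-1.111) / (9) = -1.163

(-0.089, 0.200, -1.163)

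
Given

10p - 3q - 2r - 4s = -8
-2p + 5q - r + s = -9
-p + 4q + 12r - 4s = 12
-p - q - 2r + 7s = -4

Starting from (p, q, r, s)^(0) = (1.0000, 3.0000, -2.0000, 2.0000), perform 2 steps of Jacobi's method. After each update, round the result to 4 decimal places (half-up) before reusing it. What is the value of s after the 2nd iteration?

Iteration 1:
  p = (-8 - (-3)·3.0000 - (-2)·-2.0000 - (-4)·2.0000) / (10) = 0.5000
  q = (-9 - (-2)·1.0000 - (-1)·-2.0000 - (1)·2.0000) / (5) = -2.2000
  r = (12 - (-1)·1.0000 - (4)·3.0000 - (-4)·2.0000) / (12) = 0.7500
  s = (-4 - (-1)·1.0000 - (-1)·3.0000 - (-2)·-2.0000) / (7) = -0.5714
Iteration 2:
  p = (-8 - (-3)·-2.2000 - (-2)·0.7500 - (-4)·-0.5714) / (10) = -1.5386
  q = (-9 - (-2)·0.5000 - (-1)·0.7500 - (1)·-0.5714) / (5) = -1.3357
  r = (12 - (-1)·0.5000 - (4)·-2.2000 - (-4)·-0.5714) / (12) = 1.5845
  s = (-4 - (-1)·0.5000 - (-1)·-2.2000 - (-2)·0.7500) / (7) = -0.6000

-0.6000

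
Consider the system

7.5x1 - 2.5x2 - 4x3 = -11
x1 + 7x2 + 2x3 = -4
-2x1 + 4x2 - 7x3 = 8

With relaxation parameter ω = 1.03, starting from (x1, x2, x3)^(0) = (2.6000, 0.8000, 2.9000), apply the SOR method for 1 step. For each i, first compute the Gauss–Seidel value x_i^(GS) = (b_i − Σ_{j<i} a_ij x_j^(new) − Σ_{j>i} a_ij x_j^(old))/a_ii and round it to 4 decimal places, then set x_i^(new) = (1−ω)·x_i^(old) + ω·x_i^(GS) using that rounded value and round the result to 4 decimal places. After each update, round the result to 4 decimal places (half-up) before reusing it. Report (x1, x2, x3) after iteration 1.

(0.2791, -1.5071, -2.2333)

Iteration 1:
  x1: GS value = (-11 - (-2.5)·0.8000 - (-4)·2.9000) / (7.5) = 0.3467;  x1 ← (1−ω)·2.6000 + ω·0.3467 = 0.2791
  x2: GS value = (-4 - (1)·0.2791 - (2)·2.9000) / (7) = -1.4399;  x2 ← (1−ω)·0.8000 + ω·-1.4399 = -1.5071
  x3: GS value = (8 - (-2)·0.2791 - (4)·-1.5071) / (-7) = -2.0838;  x3 ← (1−ω)·2.9000 + ω·-2.0838 = -2.2333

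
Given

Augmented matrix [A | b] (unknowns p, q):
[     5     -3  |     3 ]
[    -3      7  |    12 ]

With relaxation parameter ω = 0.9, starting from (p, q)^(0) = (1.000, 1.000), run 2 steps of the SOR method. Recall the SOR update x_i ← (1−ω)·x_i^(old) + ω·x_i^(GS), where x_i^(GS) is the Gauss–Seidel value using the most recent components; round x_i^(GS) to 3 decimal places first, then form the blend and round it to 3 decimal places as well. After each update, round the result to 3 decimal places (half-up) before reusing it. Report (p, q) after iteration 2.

Iteration 1:
  p: GS value = (3 - (-3)·1.000) / (5) = 1.200;  p ← (1−ω)·1.000 + ω·1.200 = 1.180
  q: GS value = (12 - (-3)·1.180) / (7) = 2.220;  q ← (1−ω)·1.000 + ω·2.220 = 2.098
Iteration 2:
  p: GS value = (3 - (-3)·2.098) / (5) = 1.859;  p ← (1−ω)·1.180 + ω·1.859 = 1.791
  q: GS value = (12 - (-3)·1.791) / (7) = 2.482;  q ← (1−ω)·2.098 + ω·2.482 = 2.444

(1.791, 2.444)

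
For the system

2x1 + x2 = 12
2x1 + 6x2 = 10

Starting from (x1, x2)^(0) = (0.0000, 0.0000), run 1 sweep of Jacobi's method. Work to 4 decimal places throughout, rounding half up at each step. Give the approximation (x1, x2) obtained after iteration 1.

(6.0000, 1.6667)

Iteration 1:
  x1 = (12 - (1)·0.0000) / (2) = 6.0000
  x2 = (10 - (2)·0.0000) / (6) = 1.6667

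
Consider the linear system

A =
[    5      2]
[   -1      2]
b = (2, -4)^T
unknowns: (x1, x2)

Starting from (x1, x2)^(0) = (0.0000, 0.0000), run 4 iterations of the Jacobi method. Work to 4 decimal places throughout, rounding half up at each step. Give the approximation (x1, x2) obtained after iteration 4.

(0.9600, -1.4400)

Iteration 1:
  x1 = (2 - (2)·0.0000) / (5) = 0.4000
  x2 = (-4 - (-1)·0.0000) / (2) = -2.0000
Iteration 2:
  x1 = (2 - (2)·-2.0000) / (5) = 1.2000
  x2 = (-4 - (-1)·0.4000) / (2) = -1.8000
Iteration 3:
  x1 = (2 - (2)·-1.8000) / (5) = 1.1200
  x2 = (-4 - (-1)·1.2000) / (2) = -1.4000
Iteration 4:
  x1 = (2 - (2)·-1.4000) / (5) = 0.9600
  x2 = (-4 - (-1)·1.1200) / (2) = -1.4400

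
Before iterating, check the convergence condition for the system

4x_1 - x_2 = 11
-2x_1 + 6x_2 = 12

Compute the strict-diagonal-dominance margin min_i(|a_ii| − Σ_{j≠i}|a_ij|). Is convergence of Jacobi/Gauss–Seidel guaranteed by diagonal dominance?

3

row 1: |4| − (1) = 3
row 2: |6| − (2) = 4
minimum over rows = 3 → strictly diagonally dominant (convergence guaranteed)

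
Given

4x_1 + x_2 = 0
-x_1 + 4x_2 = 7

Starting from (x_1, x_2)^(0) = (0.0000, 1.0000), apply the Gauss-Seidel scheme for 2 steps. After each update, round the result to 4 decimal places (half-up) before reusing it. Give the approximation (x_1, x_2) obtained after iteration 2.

(-0.4219, 1.6445)

Iteration 1:
  x_1 = (0 - (1)·1.0000) / (4) = -0.2500
  x_2 = (7 - (-1)·-0.2500) / (4) = 1.6875
Iteration 2:
  x_1 = (0 - (1)·1.6875) / (4) = -0.4219
  x_2 = (7 - (-1)·-0.4219) / (4) = 1.6445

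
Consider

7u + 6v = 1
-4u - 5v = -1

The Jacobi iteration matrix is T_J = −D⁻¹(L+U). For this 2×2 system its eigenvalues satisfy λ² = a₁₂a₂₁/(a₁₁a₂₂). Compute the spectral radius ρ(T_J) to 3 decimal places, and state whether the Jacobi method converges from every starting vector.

a₁₂a₂₁/(a₁₁a₂₂) = (6)·(-4) / ((7)·(-5)) = 0.685714
ρ = √|0.685714| = √0.685714 = 0.828
ρ < 1, so Jacobi converges

0.828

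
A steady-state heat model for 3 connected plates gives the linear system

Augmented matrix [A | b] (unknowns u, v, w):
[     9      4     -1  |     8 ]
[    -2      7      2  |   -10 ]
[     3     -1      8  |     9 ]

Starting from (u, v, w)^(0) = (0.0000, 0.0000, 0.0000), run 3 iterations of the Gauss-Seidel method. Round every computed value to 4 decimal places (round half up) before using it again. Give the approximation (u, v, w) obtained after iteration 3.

Iteration 1:
  u = (8 - (4)·0.0000 - (-1)·0.0000) / (9) = 0.8889
  v = (-10 - (-2)·0.8889 - (2)·0.0000) / (7) = -1.1746
  w = (9 - (3)·0.8889 - (-1)·-1.1746) / (8) = 0.6448
Iteration 2:
  u = (8 - (4)·-1.1746 - (-1)·0.6448) / (9) = 1.4826
  v = (-10 - (-2)·1.4826 - (2)·0.6448) / (7) = -1.1892
  w = (9 - (3)·1.4826 - (-1)·-1.1892) / (8) = 0.4204
Iteration 3:
  u = (8 - (4)·-1.1892 - (-1)·0.4204) / (9) = 1.4641
  v = (-10 - (-2)·1.4641 - (2)·0.4204) / (7) = -1.1304
  w = (9 - (3)·1.4641 - (-1)·-1.1304) / (8) = 0.4347

(1.4641, -1.1304, 0.4347)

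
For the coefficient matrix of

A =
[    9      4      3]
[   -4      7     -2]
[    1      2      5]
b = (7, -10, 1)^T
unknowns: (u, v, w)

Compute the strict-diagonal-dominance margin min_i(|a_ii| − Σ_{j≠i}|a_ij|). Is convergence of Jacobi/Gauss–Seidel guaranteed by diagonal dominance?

1

row 1: |9| − (4+3) = 2
row 2: |7| − (4+2) = 1
row 3: |5| − (1+2) = 2
minimum over rows = 1 → strictly diagonally dominant (convergence guaranteed)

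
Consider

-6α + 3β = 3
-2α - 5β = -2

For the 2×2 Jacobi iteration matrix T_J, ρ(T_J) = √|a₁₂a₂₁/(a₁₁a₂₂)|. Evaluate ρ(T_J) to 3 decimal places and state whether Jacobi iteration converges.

0.447

a₁₂a₂₁/(a₁₁a₂₂) = (3)·(-2) / ((-6)·(-5)) = -0.200000
ρ = √|-0.200000| = √0.200000 = 0.447
ρ < 1, so Jacobi converges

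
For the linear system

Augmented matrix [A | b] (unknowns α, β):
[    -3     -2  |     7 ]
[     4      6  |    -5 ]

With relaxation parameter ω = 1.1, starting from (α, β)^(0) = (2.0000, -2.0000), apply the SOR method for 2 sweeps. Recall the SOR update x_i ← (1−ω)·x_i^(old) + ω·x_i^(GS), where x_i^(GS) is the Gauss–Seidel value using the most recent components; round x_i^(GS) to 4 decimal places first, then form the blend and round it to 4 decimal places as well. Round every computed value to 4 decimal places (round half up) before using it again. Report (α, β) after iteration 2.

Iteration 1:
  α: GS value = (7 - (-2)·-2.0000) / (-3) = -1.0000;  α ← (1−ω)·2.0000 + ω·-1.0000 = -1.3000
  β: GS value = (-5 - (4)·-1.3000) / (6) = 0.0333;  β ← (1−ω)·-2.0000 + ω·0.0333 = 0.2366
Iteration 2:
  α: GS value = (7 - (-2)·0.2366) / (-3) = -2.4911;  α ← (1−ω)·-1.3000 + ω·-2.4911 = -2.6102
  β: GS value = (-5 - (4)·-2.6102) / (6) = 0.9068;  β ← (1−ω)·0.2366 + ω·0.9068 = 0.9738

(-2.6102, 0.9738)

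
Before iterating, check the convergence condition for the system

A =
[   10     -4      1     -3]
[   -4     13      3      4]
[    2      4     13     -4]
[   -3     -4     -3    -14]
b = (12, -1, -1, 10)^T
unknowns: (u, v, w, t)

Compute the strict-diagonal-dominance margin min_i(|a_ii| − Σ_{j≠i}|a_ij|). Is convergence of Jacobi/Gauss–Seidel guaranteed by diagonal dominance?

row 1: |10| − (4+1+3) = 2
row 2: |13| − (4+3+4) = 2
row 3: |13| − (2+4+4) = 3
row 4: |-14| − (3+4+3) = 4
minimum over rows = 2 → strictly diagonally dominant (convergence guaranteed)

2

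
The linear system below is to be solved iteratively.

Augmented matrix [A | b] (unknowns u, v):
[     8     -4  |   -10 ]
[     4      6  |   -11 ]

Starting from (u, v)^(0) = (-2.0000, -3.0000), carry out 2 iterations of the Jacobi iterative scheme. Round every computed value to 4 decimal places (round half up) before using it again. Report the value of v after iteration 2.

0.0000

Iteration 1:
  u = (-10 - (-4)·-3.0000) / (8) = -2.7500
  v = (-11 - (4)·-2.0000) / (6) = -0.5000
Iteration 2:
  u = (-10 - (-4)·-0.5000) / (8) = -1.5000
  v = (-11 - (4)·-2.7500) / (6) = 0.0000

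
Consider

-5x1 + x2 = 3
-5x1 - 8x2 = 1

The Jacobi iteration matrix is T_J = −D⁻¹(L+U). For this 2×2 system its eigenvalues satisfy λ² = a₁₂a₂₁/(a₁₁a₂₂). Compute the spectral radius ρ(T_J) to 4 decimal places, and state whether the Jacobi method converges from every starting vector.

0.3536

a₁₂a₂₁/(a₁₁a₂₂) = (1)·(-5) / ((-5)·(-8)) = -0.125000
ρ = √|-0.125000| = √0.125000 = 0.3536
ρ < 1, so Jacobi converges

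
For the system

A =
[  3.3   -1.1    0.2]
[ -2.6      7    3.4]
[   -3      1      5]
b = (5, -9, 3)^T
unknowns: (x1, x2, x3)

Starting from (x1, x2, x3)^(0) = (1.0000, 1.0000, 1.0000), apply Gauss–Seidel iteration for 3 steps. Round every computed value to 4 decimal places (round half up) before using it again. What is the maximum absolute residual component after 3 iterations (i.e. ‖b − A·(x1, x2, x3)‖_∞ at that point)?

0.4954

Iteration 1:
  x1 = (5 - (-1.1)·1.0000 - (0.2)·1.0000) / (3.3) = 1.7879
  x2 = (-9 - (-2.6)·1.7879 - (3.4)·1.0000) / (7) = -1.1074
  x3 = (3 - (-3)·1.7879 - (1)·-1.1074) / (5) = 1.8942
Iteration 2:
  x1 = (5 - (-1.1)·-1.1074 - (0.2)·1.8942) / (3.3) = 1.0312
  x2 = (-9 - (-2.6)·1.0312 - (3.4)·1.8942) / (7) = -1.8227
  x3 = (3 - (-3)·1.0312 - (1)·-1.8227) / (5) = 1.5833
Iteration 3:
  x1 = (5 - (-1.1)·-1.8227 - (0.2)·1.5833) / (3.3) = 0.8116
  x2 = (-9 - (-2.6)·0.8116 - (3.4)·1.5833) / (7) = -1.7533
  x3 = (3 - (-3)·0.8116 - (1)·-1.7533) / (5) = 1.4376
Residual b − A·x = (0.1056, 0.4954, 0.0001); ∞-norm = 0.4954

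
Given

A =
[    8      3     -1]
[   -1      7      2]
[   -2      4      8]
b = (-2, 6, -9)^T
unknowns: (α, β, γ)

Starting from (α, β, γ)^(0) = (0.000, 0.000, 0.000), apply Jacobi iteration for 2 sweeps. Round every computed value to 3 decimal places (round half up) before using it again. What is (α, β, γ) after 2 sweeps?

Iteration 1:
  α = (-2 - (3)·0.000 - (-1)·0.000) / (8) = -0.250
  β = (6 - (-1)·0.000 - (2)·0.000) / (7) = 0.857
  γ = (-9 - (-2)·0.000 - (4)·0.000) / (8) = -1.125
Iteration 2:
  α = (-2 - (3)·0.857 - (-1)·-1.125) / (8) = -0.712
  β = (6 - (-1)·-0.250 - (2)·-1.125) / (7) = 1.143
  γ = (-9 - (-2)·-0.250 - (4)·0.857) / (8) = -1.616

(-0.712, 1.143, -1.616)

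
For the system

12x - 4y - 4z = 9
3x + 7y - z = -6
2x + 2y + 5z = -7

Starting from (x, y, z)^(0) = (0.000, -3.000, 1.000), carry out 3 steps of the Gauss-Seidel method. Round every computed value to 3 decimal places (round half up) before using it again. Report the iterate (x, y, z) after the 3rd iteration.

(0.053, -1.026, -1.011)

Iteration 1:
  x = (9 - (-4)·-3.000 - (-4)·1.000) / (12) = 0.083
  y = (-6 - (3)·0.083 - (-1)·1.000) / (7) = -0.750
  z = (-7 - (2)·0.083 - (2)·-0.750) / (5) = -1.133
Iteration 2:
  x = (9 - (-4)·-0.750 - (-4)·-1.133) / (12) = 0.122
  y = (-6 - (3)·0.122 - (-1)·-1.133) / (7) = -1.071
  z = (-7 - (2)·0.122 - (2)·-1.071) / (5) = -1.020
Iteration 3:
  x = (9 - (-4)·-1.071 - (-4)·-1.020) / (12) = 0.053
  y = (-6 - (3)·0.053 - (-1)·-1.020) / (7) = -1.026
  z = (-7 - (2)·0.053 - (2)·-1.026) / (5) = -1.011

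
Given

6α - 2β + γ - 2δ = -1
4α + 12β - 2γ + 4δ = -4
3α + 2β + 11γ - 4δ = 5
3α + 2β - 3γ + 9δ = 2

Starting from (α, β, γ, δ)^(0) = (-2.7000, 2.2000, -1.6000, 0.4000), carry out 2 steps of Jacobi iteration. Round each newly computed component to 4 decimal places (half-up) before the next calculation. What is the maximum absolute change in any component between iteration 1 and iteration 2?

1.2005

Iteration 1:
  α = (-1 - (-2)·2.2000 - (1)·-1.6000 - (-2)·0.4000) / (6) = 0.9667
  β = (-4 - (4)·-2.7000 - (-2)·-1.6000 - (4)·0.4000) / (12) = 0.1667
  γ = (5 - (3)·-2.7000 - (2)·2.2000 - (-4)·0.4000) / (11) = 0.9364
  δ = (2 - (3)·-2.7000 - (2)·2.2000 - (-3)·-1.6000) / (9) = 0.1000
Iteration 2:
  α = (-1 - (-2)·0.1667 - (1)·0.9364 - (-2)·0.1000) / (6) = -0.2338
  β = (-4 - (4)·0.9667 - (-2)·0.9364 - (4)·0.1000) / (12) = -0.5328
  γ = (5 - (3)·0.9667 - (2)·0.1667 - (-4)·0.1000) / (11) = 0.1970
  δ = (2 - (3)·0.9667 - (2)·0.1667 - (-3)·0.9364) / (9) = 0.1751
Change: (-1.2005, -0.6995, -0.7394, 0.0751) → max |·| = 1.2005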